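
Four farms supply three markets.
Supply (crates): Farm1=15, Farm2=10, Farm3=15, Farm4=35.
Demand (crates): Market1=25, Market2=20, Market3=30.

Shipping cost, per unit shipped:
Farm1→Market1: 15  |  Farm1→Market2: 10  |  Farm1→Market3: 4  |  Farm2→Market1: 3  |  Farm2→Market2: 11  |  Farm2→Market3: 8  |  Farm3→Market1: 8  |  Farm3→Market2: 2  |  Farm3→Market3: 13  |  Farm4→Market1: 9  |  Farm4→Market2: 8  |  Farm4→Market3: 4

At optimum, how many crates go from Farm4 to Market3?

Optimal shipments:
  Farm1–Market3: 15 × 4 = 60
  Farm2–Market1: 10 × 3 = 30
  Farm3–Market2: 15 × 2 = 30
  Farm4–Market1: 15 × 9 = 135
  Farm4–Market2: 5 × 8 = 40
  Farm4–Market3: 15 × 4 = 60
Total cost = 355.
So Farm4→Market3 carries 15 crates.

15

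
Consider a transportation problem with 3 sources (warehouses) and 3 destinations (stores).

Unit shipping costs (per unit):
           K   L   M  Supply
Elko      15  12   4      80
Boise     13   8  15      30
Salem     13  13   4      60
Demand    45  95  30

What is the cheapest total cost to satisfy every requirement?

1725

One minimum-cost allocation:
  Elko->L: 65 × 12 = 780
  Elko->M: 15 × 4 = 60
  Boise->L: 30 × 8 = 240
  Salem->K: 45 × 13 = 585
  Salem->M: 15 × 4 = 60
Total = 780 + 60 + 240 + 585 + 60 = 1725.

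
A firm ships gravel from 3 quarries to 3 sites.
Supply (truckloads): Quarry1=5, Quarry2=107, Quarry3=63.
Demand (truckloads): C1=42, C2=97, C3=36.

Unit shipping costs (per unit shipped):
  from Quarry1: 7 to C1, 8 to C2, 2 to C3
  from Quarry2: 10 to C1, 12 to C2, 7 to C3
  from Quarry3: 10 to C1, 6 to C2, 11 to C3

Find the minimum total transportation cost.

1433

A cheapest plan:
  Quarry1→C3: 5 truckloads
  Quarry2→C1: 42 truckloads
  Quarry2→C2: 34 truckloads
  Quarry2→C3: 31 truckloads
  Quarry3→C2: 63 truckloads
Total cost = 1433.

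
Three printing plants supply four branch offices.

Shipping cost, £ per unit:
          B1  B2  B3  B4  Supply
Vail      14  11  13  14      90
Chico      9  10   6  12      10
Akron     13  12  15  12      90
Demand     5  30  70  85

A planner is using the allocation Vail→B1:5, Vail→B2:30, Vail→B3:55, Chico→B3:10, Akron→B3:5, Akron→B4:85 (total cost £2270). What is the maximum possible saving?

15

Current plan cost = 5·14 + 30·11 + 55·13 + 10·6 + 5·15 + 85·12 = £2270.
Optimal plan:
  Vail→B2: 30 × £11 = £330
  Vail→B3: 60 × £13 = £780
  Chico→B3: 10 × £6 = £60
  Akron→B1: 5 × £13 = £65
  Akron→B4: 85 × £12 = £1020
Optimal cost = £2255.
Saving = 2270 − 2255 = £15.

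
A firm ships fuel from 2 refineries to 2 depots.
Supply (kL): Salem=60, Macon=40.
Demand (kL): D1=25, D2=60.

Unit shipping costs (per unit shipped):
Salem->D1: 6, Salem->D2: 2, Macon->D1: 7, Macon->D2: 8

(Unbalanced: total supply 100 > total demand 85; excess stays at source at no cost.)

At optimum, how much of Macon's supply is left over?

15

Minimum-cost shipments:
  Salem to D2: 60 kL
  Macon to D1: 25 kL
Total cost = 295.
Macon ships 25 of its 40, leaving 15.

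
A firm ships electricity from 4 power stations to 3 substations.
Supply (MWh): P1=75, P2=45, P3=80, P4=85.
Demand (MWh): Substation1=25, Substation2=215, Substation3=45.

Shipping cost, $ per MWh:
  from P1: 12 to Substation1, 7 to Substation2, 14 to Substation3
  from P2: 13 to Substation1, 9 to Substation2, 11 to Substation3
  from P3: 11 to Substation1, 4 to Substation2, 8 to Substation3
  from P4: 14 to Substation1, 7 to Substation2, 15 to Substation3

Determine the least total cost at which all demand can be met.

One minimum-cost allocation:
  P1->Substation1: 25 × $12 = $300
  P1->Substation2: 50 × $7 = $350
  P2->Substation3: 45 × $11 = $495
  P3->Substation2: 80 × $4 = $320
  P4->Substation2: 85 × $7 = $595
Total = 300 + 350 + 495 + 320 + 595 = $2060.

2060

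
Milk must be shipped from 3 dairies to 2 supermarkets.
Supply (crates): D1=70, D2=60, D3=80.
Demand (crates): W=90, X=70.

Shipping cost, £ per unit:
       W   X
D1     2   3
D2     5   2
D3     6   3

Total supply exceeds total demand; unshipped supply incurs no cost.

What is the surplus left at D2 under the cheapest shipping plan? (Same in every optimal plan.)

0

An optimal plan:
  D1–W: 70 × £2 = £140
  D2–X: 60 × £2 = £120
  D3–W: 20 × £6 = £120
  D3–X: 10 × £3 = £30
Total cost = £410.
D2 ships 60 of its 60, leaving 0.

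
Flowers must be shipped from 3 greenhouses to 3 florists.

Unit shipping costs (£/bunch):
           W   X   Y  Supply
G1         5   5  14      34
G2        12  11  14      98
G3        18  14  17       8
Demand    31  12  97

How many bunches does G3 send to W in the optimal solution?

0

The minimum-cost plan:
  G1→W: 31 × £5 = £155
  G1→X: 3 × £5 = £15
  G2→X: 1 × £11 = £11
  G2→Y: 97 × £14 = £1358
  G3→X: 8 × £14 = £112
Total cost = £1651.
The route G3→W is not used.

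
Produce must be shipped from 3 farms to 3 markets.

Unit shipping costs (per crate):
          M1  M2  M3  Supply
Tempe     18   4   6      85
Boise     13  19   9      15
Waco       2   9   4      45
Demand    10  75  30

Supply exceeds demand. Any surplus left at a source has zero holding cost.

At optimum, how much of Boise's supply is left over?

15

Minimum-cost shipments:
  Tempe to M2: 75 × 4 = 300
  Waco to M1: 10 × 2 = 20
  Waco to M3: 30 × 4 = 120
Total cost = 440.
Boise ships 0 of its 15, leaving 15.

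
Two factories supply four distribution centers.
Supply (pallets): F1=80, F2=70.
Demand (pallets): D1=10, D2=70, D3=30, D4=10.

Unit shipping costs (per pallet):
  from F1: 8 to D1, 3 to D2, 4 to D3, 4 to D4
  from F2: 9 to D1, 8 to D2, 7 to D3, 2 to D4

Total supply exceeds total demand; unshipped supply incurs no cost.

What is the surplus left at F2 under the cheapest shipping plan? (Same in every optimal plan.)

Minimum-cost shipments:
  F1–D2: 70 pallets
  F1–D3: 10 pallets
  F2–D1: 10 pallets
  F2–D3: 20 pallets
  F2–D4: 10 pallets
Total cost = 500.
F2 ships 40 of its 70, leaving 30.

30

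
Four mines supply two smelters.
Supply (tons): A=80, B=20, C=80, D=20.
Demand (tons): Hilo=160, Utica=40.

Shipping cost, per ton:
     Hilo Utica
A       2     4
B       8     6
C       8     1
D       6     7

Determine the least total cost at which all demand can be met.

800

An optimal shipping plan:
  A to Hilo: 80 × 2 = 160
  B to Hilo: 20 × 8 = 160
  C to Hilo: 40 × 8 = 320
  C to Utica: 40 × 1 = 40
  D to Hilo: 20 × 6 = 120
Total = 160 + 160 + 320 + 40 + 120 = 800.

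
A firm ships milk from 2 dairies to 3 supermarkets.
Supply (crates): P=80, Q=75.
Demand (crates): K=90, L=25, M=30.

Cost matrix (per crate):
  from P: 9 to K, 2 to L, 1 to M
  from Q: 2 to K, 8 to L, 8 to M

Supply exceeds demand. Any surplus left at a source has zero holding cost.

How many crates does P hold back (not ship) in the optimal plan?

Minimum-cost shipments:
  P to K: 15 × 9 = 135
  P to L: 25 × 2 = 50
  P to M: 30 × 1 = 30
  Q to K: 75 × 2 = 150
Total cost = 365.
P ships 70 of its 80, leaving 10.

10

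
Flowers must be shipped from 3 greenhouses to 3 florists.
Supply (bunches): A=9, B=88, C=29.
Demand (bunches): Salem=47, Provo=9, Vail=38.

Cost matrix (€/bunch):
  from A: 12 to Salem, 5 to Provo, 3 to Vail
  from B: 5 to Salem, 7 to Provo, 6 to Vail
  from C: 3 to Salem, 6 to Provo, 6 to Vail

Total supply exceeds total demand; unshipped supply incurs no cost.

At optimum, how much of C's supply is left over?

An optimal plan:
  A->Vail: 9 × €3 = €27
  B->Salem: 18 × €5 = €90
  B->Provo: 9 × €7 = €63
  B->Vail: 29 × €6 = €174
  C->Salem: 29 × €3 = €87
Total cost = €441.
C ships 29 of its 29, leaving 0.

0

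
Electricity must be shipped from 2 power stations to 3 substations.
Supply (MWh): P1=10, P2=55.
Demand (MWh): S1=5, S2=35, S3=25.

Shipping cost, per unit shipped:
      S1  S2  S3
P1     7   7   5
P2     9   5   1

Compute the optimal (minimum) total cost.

An optimal shipping plan:
  P1 to S1: 5 × 7 = 35
  P1 to S2: 5 × 7 = 35
  P2 to S2: 30 × 5 = 150
  P2 to S3: 25 × 1 = 25
Total = 35 + 35 + 150 + 25 = 245.
(Supply check: P1 ships 10; P2 ships 55.)

245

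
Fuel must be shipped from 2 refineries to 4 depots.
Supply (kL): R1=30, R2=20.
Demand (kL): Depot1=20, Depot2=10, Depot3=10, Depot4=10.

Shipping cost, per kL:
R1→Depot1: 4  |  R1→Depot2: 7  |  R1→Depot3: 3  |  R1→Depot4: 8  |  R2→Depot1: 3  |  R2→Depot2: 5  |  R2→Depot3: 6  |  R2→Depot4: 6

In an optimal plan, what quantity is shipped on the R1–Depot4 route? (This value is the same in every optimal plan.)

0

Solving gives:
  R1 to Depot1: 20 kL
  R1 to Depot3: 10 kL
  R2 to Depot2: 10 kL
  R2 to Depot4: 10 kL
Total cost = 220.
The route R1→Depot4 is not used.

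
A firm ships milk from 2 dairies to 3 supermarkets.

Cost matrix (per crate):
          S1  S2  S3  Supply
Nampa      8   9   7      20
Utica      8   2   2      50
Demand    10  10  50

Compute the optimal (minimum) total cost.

250

Optimal allocation:
  Nampa->S1: 10 crates
  Nampa->S3: 10 crates
  Utica->S2: 10 crates
  Utica->S3: 40 crates
Total cost = 250.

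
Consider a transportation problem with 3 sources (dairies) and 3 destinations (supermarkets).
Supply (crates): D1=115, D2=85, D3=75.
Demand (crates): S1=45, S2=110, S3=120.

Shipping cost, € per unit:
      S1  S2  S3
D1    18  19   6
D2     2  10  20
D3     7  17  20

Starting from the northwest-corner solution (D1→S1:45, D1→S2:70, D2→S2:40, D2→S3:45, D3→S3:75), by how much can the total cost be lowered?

Current plan cost = 45·18 + 70·19 + 40·10 + 45·20 + 75·20 = €4940.
Optimal plan:
  D1–S3: 115 × €6 = €690
  D2–S2: 85 × €10 = €850
  D3–S1: 45 × €7 = €315
  D3–S2: 25 × €17 = €425
  D3–S3: 5 × €20 = €100
Optimal cost = €2380.
Saving = 4940 − 2380 = €2560.

2560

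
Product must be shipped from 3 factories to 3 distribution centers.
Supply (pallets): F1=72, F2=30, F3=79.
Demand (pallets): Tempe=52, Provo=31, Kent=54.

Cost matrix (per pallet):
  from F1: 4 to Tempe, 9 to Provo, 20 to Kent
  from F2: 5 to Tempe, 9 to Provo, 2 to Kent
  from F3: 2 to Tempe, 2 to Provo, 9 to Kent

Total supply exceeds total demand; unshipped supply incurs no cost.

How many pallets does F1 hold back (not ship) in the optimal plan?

Minimum-cost shipments:
  F1→Tempe: 28 pallets
  F2→Kent: 30 pallets
  F3→Tempe: 24 pallets
  F3→Provo: 31 pallets
  F3→Kent: 24 pallets
Total cost = 498.
F1 ships 28 of its 72, leaving 44.

44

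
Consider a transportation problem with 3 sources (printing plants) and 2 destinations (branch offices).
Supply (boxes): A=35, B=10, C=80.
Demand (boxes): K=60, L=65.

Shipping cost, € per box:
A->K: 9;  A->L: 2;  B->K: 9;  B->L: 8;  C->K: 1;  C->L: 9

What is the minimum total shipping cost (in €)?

A cheapest plan:
  A->L: 35 × €2 = €70
  B->L: 10 × €8 = €80
  C->K: 60 × €1 = €60
  C->L: 20 × €9 = €180
Total = 70 + 80 + 60 + 180 = €390.
(Supply check: A ships 35; B ships 10; C ships 80.)

390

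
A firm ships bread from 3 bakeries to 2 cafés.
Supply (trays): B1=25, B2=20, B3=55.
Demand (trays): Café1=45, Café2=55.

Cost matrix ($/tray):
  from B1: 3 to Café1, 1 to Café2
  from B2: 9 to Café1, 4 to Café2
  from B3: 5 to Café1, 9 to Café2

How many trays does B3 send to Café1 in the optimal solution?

The minimum-cost plan:
  B1→Café2: 25 × $1 = $25
  B2→Café2: 20 × $4 = $80
  B3→Café1: 45 × $5 = $225
  B3→Café2: 10 × $9 = $90
Total cost = $420.
So B3→Café1 carries 45 trays.

45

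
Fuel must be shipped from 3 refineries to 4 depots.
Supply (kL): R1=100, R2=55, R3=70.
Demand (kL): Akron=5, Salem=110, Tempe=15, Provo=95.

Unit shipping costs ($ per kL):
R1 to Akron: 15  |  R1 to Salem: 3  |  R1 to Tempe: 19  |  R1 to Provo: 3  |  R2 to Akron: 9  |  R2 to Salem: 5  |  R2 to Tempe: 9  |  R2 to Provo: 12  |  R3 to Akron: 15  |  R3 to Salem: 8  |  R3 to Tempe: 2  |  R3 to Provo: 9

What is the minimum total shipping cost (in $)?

1065

A cheapest plan:
  R1->Salem: 5 × $3 = $15
  R1->Provo: 95 × $3 = $285
  R2->Akron: 5 × $9 = $45
  R2->Salem: 50 × $5 = $250
  R3->Salem: 55 × $8 = $440
  R3->Tempe: 15 × $2 = $30
Total = 15 + 285 + 45 + 250 + 440 + 30 = $1065.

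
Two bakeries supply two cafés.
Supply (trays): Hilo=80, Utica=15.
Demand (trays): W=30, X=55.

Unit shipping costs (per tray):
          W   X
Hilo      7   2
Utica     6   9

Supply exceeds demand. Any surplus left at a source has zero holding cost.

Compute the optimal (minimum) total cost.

305

A cheapest plan:
  Hilo->W: 15 × 7 = 105
  Hilo->X: 55 × 2 = 110
  Utica->W: 15 × 6 = 90
Total = 105 + 110 + 90 = 305.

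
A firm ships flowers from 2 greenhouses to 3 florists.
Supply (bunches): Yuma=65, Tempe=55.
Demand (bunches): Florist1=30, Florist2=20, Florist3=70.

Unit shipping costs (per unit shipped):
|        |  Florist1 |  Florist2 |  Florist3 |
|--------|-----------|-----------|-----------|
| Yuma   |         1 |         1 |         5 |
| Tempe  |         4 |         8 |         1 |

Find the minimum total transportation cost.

180

An optimal shipping plan:
  Yuma→Florist1: 30 × 1 = 30
  Yuma→Florist2: 20 × 1 = 20
  Yuma→Florist3: 15 × 5 = 75
  Tempe→Florist3: 55 × 1 = 55
Total = 30 + 20 + 75 + 55 = 180.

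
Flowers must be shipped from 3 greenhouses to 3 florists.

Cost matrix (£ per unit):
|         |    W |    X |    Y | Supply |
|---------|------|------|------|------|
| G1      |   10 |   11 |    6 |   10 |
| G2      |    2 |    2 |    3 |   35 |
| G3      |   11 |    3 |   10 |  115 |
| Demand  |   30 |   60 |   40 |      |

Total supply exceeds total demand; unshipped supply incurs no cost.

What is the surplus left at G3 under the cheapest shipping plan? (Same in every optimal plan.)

An optimal plan:
  G1–Y: 10 × £6 = £60
  G2–W: 30 × £2 = £60
  G2–Y: 5 × £3 = £15
  G3–X: 60 × £3 = £180
  G3–Y: 25 × £10 = £250
Total cost = £565.
G3 ships 85 of its 115, leaving 30.

30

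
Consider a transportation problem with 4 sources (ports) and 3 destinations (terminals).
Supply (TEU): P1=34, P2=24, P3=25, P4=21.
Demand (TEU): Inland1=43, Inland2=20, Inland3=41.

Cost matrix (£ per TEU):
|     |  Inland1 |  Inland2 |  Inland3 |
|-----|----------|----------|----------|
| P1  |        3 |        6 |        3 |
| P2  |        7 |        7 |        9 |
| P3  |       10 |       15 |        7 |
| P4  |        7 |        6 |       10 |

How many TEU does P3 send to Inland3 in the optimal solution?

Optimal shipments:
  P1–Inland1: 18 × £3 = £54
  P1–Inland3: 16 × £3 = £48
  P2–Inland1: 24 × £7 = £168
  P3–Inland3: 25 × £7 = £175
  P4–Inland1: 1 × £7 = £7
  P4–Inland2: 20 × £6 = £120
Total cost = £572.
So P3→Inland3 carries 25 TEU.

25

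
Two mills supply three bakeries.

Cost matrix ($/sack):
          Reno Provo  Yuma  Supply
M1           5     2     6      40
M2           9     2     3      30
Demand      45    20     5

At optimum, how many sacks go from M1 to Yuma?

0

The minimum-cost plan:
  M1 to Reno: 40 sacks
  M2 to Reno: 5 sacks
  M2 to Provo: 20 sacks
  M2 to Yuma: 5 sacks
Total cost = $300.
The route M1→Yuma is not used.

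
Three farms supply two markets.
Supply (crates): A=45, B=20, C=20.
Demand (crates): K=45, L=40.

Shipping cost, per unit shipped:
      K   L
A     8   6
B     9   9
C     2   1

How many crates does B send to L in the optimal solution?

0

Optimal shipments:
  A–K: 5 × 8 = 40
  A–L: 40 × 6 = 240
  B–K: 20 × 9 = 180
  C–K: 20 × 2 = 40
Total cost = 500.
The route B→L is not used.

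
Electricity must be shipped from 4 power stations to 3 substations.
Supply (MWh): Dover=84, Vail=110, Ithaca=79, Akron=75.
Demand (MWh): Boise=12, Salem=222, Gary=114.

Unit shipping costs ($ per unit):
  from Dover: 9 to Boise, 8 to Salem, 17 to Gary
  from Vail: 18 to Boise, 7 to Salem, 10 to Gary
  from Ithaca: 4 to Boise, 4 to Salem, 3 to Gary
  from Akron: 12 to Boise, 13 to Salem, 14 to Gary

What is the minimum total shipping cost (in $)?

Optimal allocation:
  Dover–Salem: 84 × $8 = $672
  Vail–Salem: 110 × $7 = $770
  Ithaca–Gary: 79 × $3 = $237
  Akron–Boise: 12 × $12 = $144
  Akron–Salem: 28 × $13 = $364
  Akron–Gary: 35 × $14 = $490
Total = 672 + 770 + 237 + 144 + 364 + 490 = $2677.

2677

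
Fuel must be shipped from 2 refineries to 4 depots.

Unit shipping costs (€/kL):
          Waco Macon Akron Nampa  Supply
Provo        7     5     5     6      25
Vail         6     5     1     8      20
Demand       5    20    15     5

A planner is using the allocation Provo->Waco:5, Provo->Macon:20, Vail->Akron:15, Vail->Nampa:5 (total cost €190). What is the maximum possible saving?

Current plan cost = 5·7 + 20·5 + 15·1 + 5·8 = €190.
Optimal plan:
  Provo–Macon: 20 × €5 = €100
  Provo–Nampa: 5 × €6 = €30
  Vail–Waco: 5 × €6 = €30
  Vail–Akron: 15 × €1 = €15
Optimal cost = €175.
Saving = 190 − 175 = €15.

15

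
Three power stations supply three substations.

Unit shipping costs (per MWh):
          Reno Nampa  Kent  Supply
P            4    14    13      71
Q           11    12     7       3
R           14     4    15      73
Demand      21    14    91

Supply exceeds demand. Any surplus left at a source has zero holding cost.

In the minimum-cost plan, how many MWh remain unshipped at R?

21

Minimum-cost shipments:
  P->Reno: 21 × 4 = 84
  P->Kent: 50 × 13 = 650
  Q->Kent: 3 × 7 = 21
  R->Nampa: 14 × 4 = 56
  R->Kent: 38 × 15 = 570
Total cost = 1381.
R ships 52 of its 73, leaving 21.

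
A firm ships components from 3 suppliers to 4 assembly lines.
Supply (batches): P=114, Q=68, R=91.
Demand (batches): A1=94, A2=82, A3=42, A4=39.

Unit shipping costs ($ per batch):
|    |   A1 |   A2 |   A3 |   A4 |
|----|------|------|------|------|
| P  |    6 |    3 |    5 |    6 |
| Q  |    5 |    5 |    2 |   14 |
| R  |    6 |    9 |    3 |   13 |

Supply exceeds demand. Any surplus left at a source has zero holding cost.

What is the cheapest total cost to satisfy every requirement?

An optimal shipping plan:
  P–A2: 75 batches
  P–A4: 39 batches
  Q–A1: 61 batches
  Q–A2: 7 batches
  R–A1: 33 batches
  R–A3: 42 batches
Total cost = $1123.

1123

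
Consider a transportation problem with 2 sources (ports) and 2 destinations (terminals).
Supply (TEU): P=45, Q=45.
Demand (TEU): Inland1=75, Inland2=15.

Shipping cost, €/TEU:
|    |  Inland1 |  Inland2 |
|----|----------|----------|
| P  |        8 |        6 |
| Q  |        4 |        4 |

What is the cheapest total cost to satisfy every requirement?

One minimum-cost allocation:
  P->Inland1: 30 × €8 = €240
  P->Inland2: 15 × €6 = €90
  Q->Inland1: 45 × €4 = €180
Total = 240 + 90 + 180 = €510.

510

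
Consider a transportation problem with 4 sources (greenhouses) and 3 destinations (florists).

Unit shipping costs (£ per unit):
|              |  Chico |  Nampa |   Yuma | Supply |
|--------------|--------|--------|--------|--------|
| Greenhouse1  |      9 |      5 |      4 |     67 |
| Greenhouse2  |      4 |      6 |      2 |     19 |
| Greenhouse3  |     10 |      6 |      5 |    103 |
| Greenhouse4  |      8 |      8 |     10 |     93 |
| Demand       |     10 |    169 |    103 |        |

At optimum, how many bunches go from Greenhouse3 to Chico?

0

Optimal shipments:
  Greenhouse1→Nampa: 67 × £5 = £335
  Greenhouse2→Yuma: 19 × £2 = £38
  Greenhouse3→Nampa: 19 × £6 = £114
  Greenhouse3→Yuma: 84 × £5 = £420
  Greenhouse4→Chico: 10 × £8 = £80
  Greenhouse4→Nampa: 83 × £8 = £664
Total cost = £1651.
The route Greenhouse3→Chico is not used.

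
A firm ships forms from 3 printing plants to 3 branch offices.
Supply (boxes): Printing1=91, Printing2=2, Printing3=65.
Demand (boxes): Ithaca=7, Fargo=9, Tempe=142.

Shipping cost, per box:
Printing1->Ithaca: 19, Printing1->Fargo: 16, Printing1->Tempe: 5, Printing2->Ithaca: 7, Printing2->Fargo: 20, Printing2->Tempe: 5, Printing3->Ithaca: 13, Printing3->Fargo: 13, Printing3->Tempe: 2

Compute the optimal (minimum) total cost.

One minimum-cost allocation:
  Printing1 to Fargo: 9 × 16 = 144
  Printing1 to Tempe: 82 × 5 = 410
  Printing2 to Ithaca: 2 × 7 = 14
  Printing3 to Ithaca: 5 × 13 = 65
  Printing3 to Tempe: 60 × 2 = 120
Total = 144 + 410 + 14 + 65 + 120 = 753.
(Supply check: Printing1 ships 91; Printing2 ships 2; Printing3 ships 65.)

753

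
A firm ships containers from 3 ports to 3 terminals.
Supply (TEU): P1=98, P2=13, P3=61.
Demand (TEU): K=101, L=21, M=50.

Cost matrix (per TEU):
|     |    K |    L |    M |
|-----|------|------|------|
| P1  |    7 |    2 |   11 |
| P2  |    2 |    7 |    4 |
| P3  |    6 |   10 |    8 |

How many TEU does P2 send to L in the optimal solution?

0

Optimal shipments:
  P1 to K: 77 TEU
  P1 to L: 21 TEU
  P2 to M: 13 TEU
  P3 to K: 24 TEU
  P3 to M: 37 TEU
Total cost = 1073.
The route P2→L is not used.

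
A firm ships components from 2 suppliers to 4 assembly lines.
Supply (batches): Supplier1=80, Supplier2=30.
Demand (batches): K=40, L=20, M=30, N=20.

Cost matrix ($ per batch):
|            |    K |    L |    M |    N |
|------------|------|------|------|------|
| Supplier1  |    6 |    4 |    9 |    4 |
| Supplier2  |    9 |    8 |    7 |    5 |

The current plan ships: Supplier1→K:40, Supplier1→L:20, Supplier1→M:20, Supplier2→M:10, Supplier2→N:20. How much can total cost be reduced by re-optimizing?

60

Current plan cost = 40·6 + 20·4 + 20·9 + 10·7 + 20·5 = $670.
Optimal plan:
  Supplier1→K: 40 × $6 = $240
  Supplier1→L: 20 × $4 = $80
  Supplier1→N: 20 × $4 = $80
  Supplier2→M: 30 × $7 = $210
Optimal cost = $610.
Saving = 670 − 610 = $60.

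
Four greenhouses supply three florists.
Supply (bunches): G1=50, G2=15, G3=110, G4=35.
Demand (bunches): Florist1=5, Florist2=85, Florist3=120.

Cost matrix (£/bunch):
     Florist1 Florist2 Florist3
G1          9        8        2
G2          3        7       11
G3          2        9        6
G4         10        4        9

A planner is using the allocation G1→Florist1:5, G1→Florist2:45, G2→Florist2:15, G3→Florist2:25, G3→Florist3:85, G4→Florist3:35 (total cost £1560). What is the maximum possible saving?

470

Current plan cost = 5·9 + 45·8 + 15·7 + 25·9 + 85·6 + 35·9 = £1560.
Optimal plan:
  G1→Florist3: 50 × £2 = £100
  G2→Florist2: 15 × £7 = £105
  G3→Florist1: 5 × £2 = £10
  G3→Florist2: 35 × £9 = £315
  G3→Florist3: 70 × £6 = £420
  G4→Florist2: 35 × £4 = £140
Optimal cost = £1090.
Saving = 1560 − 1090 = £470.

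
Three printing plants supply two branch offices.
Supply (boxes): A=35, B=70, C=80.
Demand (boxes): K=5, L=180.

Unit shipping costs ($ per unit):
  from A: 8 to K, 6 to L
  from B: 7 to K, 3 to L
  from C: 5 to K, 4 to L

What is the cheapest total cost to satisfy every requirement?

One minimum-cost allocation:
  A->L: 35 boxes
  B->L: 70 boxes
  C->K: 5 boxes
  C->L: 75 boxes
Total cost = $745.

745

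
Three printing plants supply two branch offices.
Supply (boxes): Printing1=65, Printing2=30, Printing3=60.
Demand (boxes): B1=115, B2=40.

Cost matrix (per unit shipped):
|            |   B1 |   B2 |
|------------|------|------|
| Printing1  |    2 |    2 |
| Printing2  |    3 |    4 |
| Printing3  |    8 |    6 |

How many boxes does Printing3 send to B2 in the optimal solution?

40

Solving gives:
  Printing1–B1: 65 × 2 = 130
  Printing2–B1: 30 × 3 = 90
  Printing3–B1: 20 × 8 = 160
  Printing3–B2: 40 × 6 = 240
Total cost = 620.
So Printing3→B2 carries 40 boxes.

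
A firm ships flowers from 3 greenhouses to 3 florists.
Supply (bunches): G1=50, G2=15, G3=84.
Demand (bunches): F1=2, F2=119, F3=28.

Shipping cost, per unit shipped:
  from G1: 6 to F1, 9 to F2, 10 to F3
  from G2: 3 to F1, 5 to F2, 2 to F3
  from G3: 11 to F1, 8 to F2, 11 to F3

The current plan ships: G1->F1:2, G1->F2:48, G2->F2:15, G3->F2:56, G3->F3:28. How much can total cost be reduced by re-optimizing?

Current plan cost = 2·6 + 48·9 + 15·5 + 56·8 + 28·11 = 1275.
Optimal plan:
  G1 to F1: 2 bunches
  G1 to F2: 35 bunches
  G1 to F3: 13 bunches
  G2 to F3: 15 bunches
  G3 to F2: 84 bunches
Optimal cost = 1159.
Saving = 1275 − 1159 = 116.

116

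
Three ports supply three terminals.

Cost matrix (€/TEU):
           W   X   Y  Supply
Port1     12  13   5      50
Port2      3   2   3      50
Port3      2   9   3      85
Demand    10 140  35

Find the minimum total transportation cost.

1165

Optimal allocation:
  Port1–X: 15 × €13 = €195
  Port1–Y: 35 × €5 = €175
  Port2–X: 50 × €2 = €100
  Port3–W: 10 × €2 = €20
  Port3–X: 75 × €9 = €675
Total = 195 + 175 + 100 + 20 + 675 = €1165.
(Supply check: Port1 ships 50; Port2 ships 50; Port3 ships 85.)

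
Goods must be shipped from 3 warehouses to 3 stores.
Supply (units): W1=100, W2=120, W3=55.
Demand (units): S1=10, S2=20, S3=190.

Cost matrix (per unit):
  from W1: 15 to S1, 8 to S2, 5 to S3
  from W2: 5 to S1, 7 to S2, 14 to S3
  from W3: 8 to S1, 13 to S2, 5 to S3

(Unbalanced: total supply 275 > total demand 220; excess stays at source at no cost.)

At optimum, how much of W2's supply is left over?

55

An optimal plan:
  W1–S3: 100 × 5 = 500
  W2–S1: 10 × 5 = 50
  W2–S2: 20 × 7 = 140
  W2–S3: 35 × 14 = 490
  W3–S3: 55 × 5 = 275
Total cost = 1455.
W2 ships 65 of its 120, leaving 55.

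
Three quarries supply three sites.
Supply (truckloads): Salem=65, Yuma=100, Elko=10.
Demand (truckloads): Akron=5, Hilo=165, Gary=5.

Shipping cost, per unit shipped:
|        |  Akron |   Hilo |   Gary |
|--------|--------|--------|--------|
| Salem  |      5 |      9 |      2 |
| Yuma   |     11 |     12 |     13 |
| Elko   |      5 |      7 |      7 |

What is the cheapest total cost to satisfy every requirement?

1800

An optimal shipping plan:
  Salem–Akron: 5 truckloads
  Salem–Hilo: 55 truckloads
  Salem–Gary: 5 truckloads
  Yuma–Hilo: 100 truckloads
  Elko–Hilo: 10 truckloads
Total cost = 1800.
(Supply check: Salem ships 65; Yuma ships 100; Elko ships 10.)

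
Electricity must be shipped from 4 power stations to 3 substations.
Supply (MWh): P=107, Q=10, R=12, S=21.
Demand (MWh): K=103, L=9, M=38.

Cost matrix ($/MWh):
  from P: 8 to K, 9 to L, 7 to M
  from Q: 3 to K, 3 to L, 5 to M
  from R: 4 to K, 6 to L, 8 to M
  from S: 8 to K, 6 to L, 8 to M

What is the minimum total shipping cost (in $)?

1046

A cheapest plan:
  P–K: 69 × $8 = $552
  P–M: 38 × $7 = $266
  Q–K: 10 × $3 = $30
  R–K: 12 × $4 = $48
  S–K: 12 × $8 = $96
  S–L: 9 × $6 = $54
Total = 552 + 266 + 30 + 48 + 96 + 54 = $1046.
(Supply check: P ships 107; Q ships 10; R ships 12; S ships 21.)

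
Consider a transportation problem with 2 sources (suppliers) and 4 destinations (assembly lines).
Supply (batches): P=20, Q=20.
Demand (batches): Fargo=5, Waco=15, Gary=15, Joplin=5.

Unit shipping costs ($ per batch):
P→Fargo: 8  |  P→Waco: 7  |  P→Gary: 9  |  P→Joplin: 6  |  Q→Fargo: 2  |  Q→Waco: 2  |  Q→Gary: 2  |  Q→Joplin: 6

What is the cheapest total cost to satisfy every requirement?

175

One minimum-cost allocation:
  P–Waco: 15 × $7 = $105
  P–Joplin: 5 × $6 = $30
  Q–Fargo: 5 × $2 = $10
  Q–Gary: 15 × $2 = $30
Total = 105 + 30 + 10 + 30 = $175.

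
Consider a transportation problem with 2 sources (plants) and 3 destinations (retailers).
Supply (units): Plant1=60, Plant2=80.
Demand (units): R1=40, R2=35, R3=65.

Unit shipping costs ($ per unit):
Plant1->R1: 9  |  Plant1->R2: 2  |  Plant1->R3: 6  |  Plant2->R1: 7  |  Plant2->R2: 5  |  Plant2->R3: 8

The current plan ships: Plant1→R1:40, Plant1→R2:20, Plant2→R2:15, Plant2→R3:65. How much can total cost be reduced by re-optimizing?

Current plan cost = 40·9 + 20·2 + 15·5 + 65·8 = $995.
Optimal plan:
  Plant1->R2: 35 × $2 = $70
  Plant1->R3: 25 × $6 = $150
  Plant2->R1: 40 × $7 = $280
  Plant2->R3: 40 × $8 = $320
Optimal cost = $820.
Saving = 995 − 820 = $175.

175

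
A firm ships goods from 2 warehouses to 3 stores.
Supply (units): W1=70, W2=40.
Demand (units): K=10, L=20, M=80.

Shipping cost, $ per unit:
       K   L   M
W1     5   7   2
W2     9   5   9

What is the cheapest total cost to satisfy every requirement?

420

A cheapest plan:
  W1–M: 70 units
  W2–K: 10 units
  W2–L: 20 units
  W2–M: 10 units
Total cost = $420.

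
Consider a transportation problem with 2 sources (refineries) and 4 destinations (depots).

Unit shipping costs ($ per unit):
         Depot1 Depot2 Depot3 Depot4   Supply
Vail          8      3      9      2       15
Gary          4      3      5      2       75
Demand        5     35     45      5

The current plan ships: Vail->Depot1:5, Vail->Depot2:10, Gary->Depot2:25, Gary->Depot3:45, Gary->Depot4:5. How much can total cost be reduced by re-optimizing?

Current plan cost = 5·8 + 10·3 + 25·3 + 45·5 + 5·2 = $380.
Optimal plan:
  Vail→Depot2: 15 × $3 = $45
  Gary→Depot1: 5 × $4 = $20
  Gary→Depot2: 20 × $3 = $60
  Gary→Depot3: 45 × $5 = $225
  Gary→Depot4: 5 × $2 = $10
Optimal cost = $360.
Saving = 380 − 360 = $20.

20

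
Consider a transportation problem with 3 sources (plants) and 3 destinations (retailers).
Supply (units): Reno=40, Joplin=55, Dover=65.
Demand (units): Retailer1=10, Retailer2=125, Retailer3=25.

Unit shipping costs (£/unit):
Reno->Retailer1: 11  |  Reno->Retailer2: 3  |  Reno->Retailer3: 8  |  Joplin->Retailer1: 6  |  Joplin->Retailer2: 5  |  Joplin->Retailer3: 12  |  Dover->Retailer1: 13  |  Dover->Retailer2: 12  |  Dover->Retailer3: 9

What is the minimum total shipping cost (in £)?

1110

One minimum-cost allocation:
  Reno to Retailer2: 40 × £3 = £120
  Joplin to Retailer2: 55 × £5 = £275
  Dover to Retailer1: 10 × £13 = £130
  Dover to Retailer2: 30 × £12 = £360
  Dover to Retailer3: 25 × £9 = £225
Total = 120 + 275 + 130 + 360 + 225 = £1110.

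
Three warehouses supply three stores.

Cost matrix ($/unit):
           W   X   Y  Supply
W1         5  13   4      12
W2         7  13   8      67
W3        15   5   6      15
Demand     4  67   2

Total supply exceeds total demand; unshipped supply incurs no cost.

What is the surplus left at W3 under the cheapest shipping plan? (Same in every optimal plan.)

0

Minimum-cost shipments:
  W1→W: 4 × $5 = $20
  W1→X: 6 × $13 = $78
  W1→Y: 2 × $4 = $8
  W2→X: 46 × $13 = $598
  W3→X: 15 × $5 = $75
Total cost = $779.
W3 ships 15 of its 15, leaving 0.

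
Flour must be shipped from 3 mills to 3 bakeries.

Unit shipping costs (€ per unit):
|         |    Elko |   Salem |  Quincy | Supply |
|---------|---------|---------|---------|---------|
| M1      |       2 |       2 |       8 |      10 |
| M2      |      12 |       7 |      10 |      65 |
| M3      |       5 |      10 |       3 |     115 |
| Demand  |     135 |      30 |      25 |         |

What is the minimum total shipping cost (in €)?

One minimum-cost allocation:
  M1–Elko: 10 × €2 = €20
  M2–Elko: 35 × €12 = €420
  M2–Salem: 30 × €7 = €210
  M3–Elko: 90 × €5 = €450
  M3–Quincy: 25 × €3 = €75
Total = 20 + 420 + 210 + 450 + 75 = €1175.

1175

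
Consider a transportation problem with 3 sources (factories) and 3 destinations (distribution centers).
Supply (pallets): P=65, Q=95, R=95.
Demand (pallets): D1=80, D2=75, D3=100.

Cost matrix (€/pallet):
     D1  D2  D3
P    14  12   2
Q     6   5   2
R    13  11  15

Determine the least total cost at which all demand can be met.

Optimal allocation:
  P→D3: 65 × €2 = €130
  Q→D1: 60 × €6 = €360
  Q→D3: 35 × €2 = €70
  R→D1: 20 × €13 = €260
  R→D2: 75 × €11 = €825
Total = 130 + 360 + 70 + 260 + 825 = €1645.

1645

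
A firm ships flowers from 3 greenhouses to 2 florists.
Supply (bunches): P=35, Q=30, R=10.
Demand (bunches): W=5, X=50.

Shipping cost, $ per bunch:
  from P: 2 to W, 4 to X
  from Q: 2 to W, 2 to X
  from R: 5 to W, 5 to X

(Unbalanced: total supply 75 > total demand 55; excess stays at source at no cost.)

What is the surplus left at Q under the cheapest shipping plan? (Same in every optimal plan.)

Minimum-cost shipments:
  P to W: 5 bunches
  P to X: 20 bunches
  Q to X: 30 bunches
Total cost = $150.
Q ships 30 of its 30, leaving 0.

0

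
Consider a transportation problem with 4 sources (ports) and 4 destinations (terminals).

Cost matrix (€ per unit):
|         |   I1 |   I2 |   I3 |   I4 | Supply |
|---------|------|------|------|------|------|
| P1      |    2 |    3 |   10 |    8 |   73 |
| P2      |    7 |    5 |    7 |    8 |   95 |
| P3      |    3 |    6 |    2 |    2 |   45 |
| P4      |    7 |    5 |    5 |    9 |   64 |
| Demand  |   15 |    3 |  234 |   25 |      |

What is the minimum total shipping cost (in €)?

Optimal allocation:
  P1 to I1: 15 × €2 = €30
  P1 to I2: 3 × €3 = €9
  P1 to I3: 30 × €10 = €300
  P1 to I4: 25 × €8 = €200
  P2 to I3: 95 × €7 = €665
  P3 to I3: 45 × €2 = €90
  P4 to I3: 64 × €5 = €320
Total = 30 + 9 + 300 + 200 + 665 + 90 + 320 = €1614.

1614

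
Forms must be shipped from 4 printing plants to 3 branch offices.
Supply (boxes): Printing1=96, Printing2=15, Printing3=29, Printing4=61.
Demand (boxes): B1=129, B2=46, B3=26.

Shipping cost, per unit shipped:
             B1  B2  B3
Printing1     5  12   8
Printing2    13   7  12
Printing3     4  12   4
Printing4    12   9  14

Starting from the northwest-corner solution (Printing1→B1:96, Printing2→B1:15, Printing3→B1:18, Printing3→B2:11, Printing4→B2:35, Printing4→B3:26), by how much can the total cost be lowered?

Current plan cost = 96·5 + 15·13 + 18·4 + 11·12 + 35·9 + 26·14 = 1558.
Optimal plan:
  Printing1 to B1: 96 × 5 = 480
  Printing2 to B2: 15 × 7 = 105
  Printing3 to B1: 3 × 4 = 12
  Printing3 to B3: 26 × 4 = 104
  Printing4 to B1: 30 × 12 = 360
  Printing4 to B2: 31 × 9 = 279
Optimal cost = 1340.
Saving = 1558 − 1340 = 218.

218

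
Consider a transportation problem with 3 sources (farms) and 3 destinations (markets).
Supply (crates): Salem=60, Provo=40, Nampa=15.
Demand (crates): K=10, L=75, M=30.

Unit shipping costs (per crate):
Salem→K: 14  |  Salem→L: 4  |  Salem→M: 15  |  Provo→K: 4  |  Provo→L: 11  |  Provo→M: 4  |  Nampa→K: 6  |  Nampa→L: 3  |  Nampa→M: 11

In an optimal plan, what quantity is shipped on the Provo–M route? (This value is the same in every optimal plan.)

The minimum-cost plan:
  Salem→L: 60 × 4 = 240
  Provo→K: 10 × 4 = 40
  Provo→M: 30 × 4 = 120
  Nampa→L: 15 × 3 = 45
Total cost = 445.
So Provo→M carries 30 crates.

30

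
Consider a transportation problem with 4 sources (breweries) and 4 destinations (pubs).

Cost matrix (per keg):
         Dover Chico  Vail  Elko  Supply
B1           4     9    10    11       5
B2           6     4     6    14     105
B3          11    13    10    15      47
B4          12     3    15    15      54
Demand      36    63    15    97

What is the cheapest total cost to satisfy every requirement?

1894

A cheapest plan:
  B1→Elko: 5 × 11 = 55
  B2→Dover: 36 × 6 = 216
  B2→Chico: 9 × 4 = 36
  B2→Vail: 15 × 6 = 90
  B2→Elko: 45 × 14 = 630
  B3→Elko: 47 × 15 = 705
  B4→Chico: 54 × 3 = 162
Total = 55 + 216 + 36 + 90 + 630 + 705 + 162 = 1894.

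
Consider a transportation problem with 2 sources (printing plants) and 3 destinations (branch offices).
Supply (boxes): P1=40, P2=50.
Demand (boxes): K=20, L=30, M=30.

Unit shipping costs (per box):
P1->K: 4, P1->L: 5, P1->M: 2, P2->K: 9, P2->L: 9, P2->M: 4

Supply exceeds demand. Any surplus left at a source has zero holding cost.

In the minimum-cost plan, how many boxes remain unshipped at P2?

An optimal plan:
  P1 to K: 20 boxes
  P1 to L: 20 boxes
  P2 to L: 10 boxes
  P2 to M: 30 boxes
Total cost = 390.
P2 ships 40 of its 50, leaving 10.

10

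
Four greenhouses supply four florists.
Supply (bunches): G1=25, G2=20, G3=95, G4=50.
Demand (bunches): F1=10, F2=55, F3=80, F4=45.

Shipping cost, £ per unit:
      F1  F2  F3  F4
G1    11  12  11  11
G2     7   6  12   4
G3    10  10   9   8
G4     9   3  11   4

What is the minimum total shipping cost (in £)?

A cheapest plan:
  G1–F1: 10 × £11 = £110
  G1–F2: 5 × £12 = £60
  G1–F3: 10 × £11 = £110
  G2–F4: 20 × £4 = £80
  G3–F3: 70 × £9 = £630
  G3–F4: 25 × £8 = £200
  G4–F2: 50 × £3 = £150
Total = 110 + 60 + 110 + 80 + 630 + 200 + 150 = £1340.

1340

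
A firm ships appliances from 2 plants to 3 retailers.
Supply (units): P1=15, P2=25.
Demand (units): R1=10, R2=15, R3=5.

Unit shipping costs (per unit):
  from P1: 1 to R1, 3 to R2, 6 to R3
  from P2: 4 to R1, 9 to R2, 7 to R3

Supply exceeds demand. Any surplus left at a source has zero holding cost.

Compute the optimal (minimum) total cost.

An optimal shipping plan:
  P1->R2: 15 × 3 = 45
  P2->R1: 10 × 4 = 40
  P2->R3: 5 × 7 = 35
Total = 45 + 40 + 35 = 120.
(Supply check: P1 ships 15; P2 ships 15.)

120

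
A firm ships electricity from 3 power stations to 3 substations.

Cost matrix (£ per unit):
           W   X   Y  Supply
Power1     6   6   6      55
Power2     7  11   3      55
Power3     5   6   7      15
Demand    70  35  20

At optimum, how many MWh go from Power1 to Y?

0

Optimal shipments:
  Power1->W: 20 × £6 = £120
  Power1->X: 35 × £6 = £210
  Power2->W: 35 × £7 = £245
  Power2->Y: 20 × £3 = £60
  Power3->W: 15 × £5 = £75
Total cost = £710.
The route Power1→Y is not used.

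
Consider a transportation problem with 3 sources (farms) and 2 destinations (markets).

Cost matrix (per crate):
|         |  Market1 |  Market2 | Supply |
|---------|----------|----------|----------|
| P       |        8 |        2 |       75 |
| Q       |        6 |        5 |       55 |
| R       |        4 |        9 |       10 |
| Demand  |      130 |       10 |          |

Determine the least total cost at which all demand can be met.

910

One minimum-cost allocation:
  P->Market1: 65 × 8 = 520
  P->Market2: 10 × 2 = 20
  Q->Market1: 55 × 6 = 330
  R->Market1: 10 × 4 = 40
Total = 520 + 20 + 330 + 40 = 910.
(Supply check: P ships 75; Q ships 55; R ships 10.)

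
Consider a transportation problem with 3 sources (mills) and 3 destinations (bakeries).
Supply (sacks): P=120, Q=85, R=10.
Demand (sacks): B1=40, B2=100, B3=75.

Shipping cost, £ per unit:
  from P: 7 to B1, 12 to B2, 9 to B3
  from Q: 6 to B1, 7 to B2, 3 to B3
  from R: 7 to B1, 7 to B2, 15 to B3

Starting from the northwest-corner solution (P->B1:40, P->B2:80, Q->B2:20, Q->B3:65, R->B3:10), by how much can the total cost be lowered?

Current plan cost = 40·7 + 80·12 + 20·7 + 65·3 + 10·15 = £1725.
Optimal plan:
  P→B1: 40 sacks
  P→B2: 80 sacks
  Q→B2: 10 sacks
  Q→B3: 75 sacks
  R→B2: 10 sacks
Optimal cost = £1605.
Saving = 1725 − 1605 = £120.

120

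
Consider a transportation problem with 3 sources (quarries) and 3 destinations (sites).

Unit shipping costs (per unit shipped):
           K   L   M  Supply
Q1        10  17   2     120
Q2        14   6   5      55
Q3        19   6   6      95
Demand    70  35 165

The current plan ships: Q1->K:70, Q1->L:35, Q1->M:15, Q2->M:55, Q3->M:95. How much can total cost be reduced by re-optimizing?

Current plan cost = 70·10 + 35·17 + 15·2 + 55·5 + 95·6 = 2170.
Optimal plan:
  Q1→K: 70 × 10 = 700
  Q1→M: 50 × 2 = 100
  Q2→M: 55 × 5 = 275
  Q3→L: 35 × 6 = 210
  Q3→M: 60 × 6 = 360
Optimal cost = 1645.
Saving = 2170 − 1645 = 525.

525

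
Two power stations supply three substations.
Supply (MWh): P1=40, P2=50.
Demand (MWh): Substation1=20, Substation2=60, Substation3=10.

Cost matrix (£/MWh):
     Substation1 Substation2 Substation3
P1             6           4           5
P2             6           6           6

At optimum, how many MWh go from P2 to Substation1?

20

Optimal shipments:
  P1 to Substation2: 40 MWh
  P2 to Substation1: 20 MWh
  P2 to Substation2: 20 MWh
  P2 to Substation3: 10 MWh
Total cost = £460.
So P2→Substation1 carries 20 MWh.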